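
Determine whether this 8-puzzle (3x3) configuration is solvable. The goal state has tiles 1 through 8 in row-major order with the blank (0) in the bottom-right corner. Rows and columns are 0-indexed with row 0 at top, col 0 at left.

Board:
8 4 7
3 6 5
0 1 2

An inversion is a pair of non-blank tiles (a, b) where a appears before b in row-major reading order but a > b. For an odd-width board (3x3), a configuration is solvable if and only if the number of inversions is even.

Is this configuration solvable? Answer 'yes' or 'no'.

Answer: yes

Derivation:
Inversions (pairs i<j in row-major order where tile[i] > tile[j] > 0): 22
22 is even, so the puzzle is solvable.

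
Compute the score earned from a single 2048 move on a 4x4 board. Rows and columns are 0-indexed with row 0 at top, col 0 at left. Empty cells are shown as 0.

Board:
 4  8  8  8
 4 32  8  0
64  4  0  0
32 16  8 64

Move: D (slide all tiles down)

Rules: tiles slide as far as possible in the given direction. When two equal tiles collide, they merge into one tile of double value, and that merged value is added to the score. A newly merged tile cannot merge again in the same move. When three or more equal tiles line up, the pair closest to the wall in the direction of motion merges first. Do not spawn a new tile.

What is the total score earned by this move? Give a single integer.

Answer: 24

Derivation:
Slide down:
col 0: [4, 4, 64, 32] -> [0, 8, 64, 32]  score +8 (running 8)
col 1: [8, 32, 4, 16] -> [8, 32, 4, 16]  score +0 (running 8)
col 2: [8, 8, 0, 8] -> [0, 0, 8, 16]  score +16 (running 24)
col 3: [8, 0, 0, 64] -> [0, 0, 8, 64]  score +0 (running 24)
Board after move:
 0  8  0  0
 8 32  0  0
64  4  8  8
32 16 16 64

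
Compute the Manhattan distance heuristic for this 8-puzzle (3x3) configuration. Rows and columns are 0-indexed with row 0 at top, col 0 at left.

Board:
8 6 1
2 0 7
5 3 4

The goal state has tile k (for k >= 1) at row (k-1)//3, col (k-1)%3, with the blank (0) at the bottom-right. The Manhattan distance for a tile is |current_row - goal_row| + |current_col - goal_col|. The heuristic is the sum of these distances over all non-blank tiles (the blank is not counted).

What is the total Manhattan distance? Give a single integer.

Answer: 20

Derivation:
Tile 8: (0,0)->(2,1) = 3
Tile 6: (0,1)->(1,2) = 2
Tile 1: (0,2)->(0,0) = 2
Tile 2: (1,0)->(0,1) = 2
Tile 7: (1,2)->(2,0) = 3
Tile 5: (2,0)->(1,1) = 2
Tile 3: (2,1)->(0,2) = 3
Tile 4: (2,2)->(1,0) = 3
Sum: 3 + 2 + 2 + 2 + 3 + 2 + 3 + 3 = 20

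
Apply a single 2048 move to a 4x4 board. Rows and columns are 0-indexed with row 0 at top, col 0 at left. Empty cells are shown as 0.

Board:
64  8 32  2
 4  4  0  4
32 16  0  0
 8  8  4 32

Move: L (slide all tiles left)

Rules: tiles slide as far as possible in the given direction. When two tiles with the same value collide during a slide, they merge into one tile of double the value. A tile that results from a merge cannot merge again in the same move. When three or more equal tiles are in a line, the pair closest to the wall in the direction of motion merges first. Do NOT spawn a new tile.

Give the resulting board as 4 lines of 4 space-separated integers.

Slide left:
row 0: [64, 8, 32, 2] -> [64, 8, 32, 2]
row 1: [4, 4, 0, 4] -> [8, 4, 0, 0]
row 2: [32, 16, 0, 0] -> [32, 16, 0, 0]
row 3: [8, 8, 4, 32] -> [16, 4, 32, 0]

Answer: 64  8 32  2
 8  4  0  0
32 16  0  0
16  4 32  0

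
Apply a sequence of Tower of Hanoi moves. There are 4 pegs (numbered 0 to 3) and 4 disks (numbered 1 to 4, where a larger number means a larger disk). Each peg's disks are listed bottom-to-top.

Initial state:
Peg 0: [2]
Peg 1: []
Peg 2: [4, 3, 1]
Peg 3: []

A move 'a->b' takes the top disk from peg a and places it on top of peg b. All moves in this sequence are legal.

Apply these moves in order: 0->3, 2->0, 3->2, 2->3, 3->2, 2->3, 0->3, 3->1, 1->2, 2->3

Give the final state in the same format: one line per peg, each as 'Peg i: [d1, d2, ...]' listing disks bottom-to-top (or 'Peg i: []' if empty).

After move 1 (0->3):
Peg 0: []
Peg 1: []
Peg 2: [4, 3, 1]
Peg 3: [2]

After move 2 (2->0):
Peg 0: [1]
Peg 1: []
Peg 2: [4, 3]
Peg 3: [2]

After move 3 (3->2):
Peg 0: [1]
Peg 1: []
Peg 2: [4, 3, 2]
Peg 3: []

After move 4 (2->3):
Peg 0: [1]
Peg 1: []
Peg 2: [4, 3]
Peg 3: [2]

After move 5 (3->2):
Peg 0: [1]
Peg 1: []
Peg 2: [4, 3, 2]
Peg 3: []

After move 6 (2->3):
Peg 0: [1]
Peg 1: []
Peg 2: [4, 3]
Peg 3: [2]

After move 7 (0->3):
Peg 0: []
Peg 1: []
Peg 2: [4, 3]
Peg 3: [2, 1]

After move 8 (3->1):
Peg 0: []
Peg 1: [1]
Peg 2: [4, 3]
Peg 3: [2]

After move 9 (1->2):
Peg 0: []
Peg 1: []
Peg 2: [4, 3, 1]
Peg 3: [2]

After move 10 (2->3):
Peg 0: []
Peg 1: []
Peg 2: [4, 3]
Peg 3: [2, 1]

Answer: Peg 0: []
Peg 1: []
Peg 2: [4, 3]
Peg 3: [2, 1]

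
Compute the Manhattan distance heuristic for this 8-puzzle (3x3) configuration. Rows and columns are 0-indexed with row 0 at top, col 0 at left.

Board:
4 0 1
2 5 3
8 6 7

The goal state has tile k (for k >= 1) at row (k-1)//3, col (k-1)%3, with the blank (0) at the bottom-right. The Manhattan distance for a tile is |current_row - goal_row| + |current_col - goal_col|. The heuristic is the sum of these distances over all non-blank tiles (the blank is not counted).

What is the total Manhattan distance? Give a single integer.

Answer: 11

Derivation:
Tile 4: (0,0)->(1,0) = 1
Tile 1: (0,2)->(0,0) = 2
Tile 2: (1,0)->(0,1) = 2
Tile 5: (1,1)->(1,1) = 0
Tile 3: (1,2)->(0,2) = 1
Tile 8: (2,0)->(2,1) = 1
Tile 6: (2,1)->(1,2) = 2
Tile 7: (2,2)->(2,0) = 2
Sum: 1 + 2 + 2 + 0 + 1 + 1 + 2 + 2 = 11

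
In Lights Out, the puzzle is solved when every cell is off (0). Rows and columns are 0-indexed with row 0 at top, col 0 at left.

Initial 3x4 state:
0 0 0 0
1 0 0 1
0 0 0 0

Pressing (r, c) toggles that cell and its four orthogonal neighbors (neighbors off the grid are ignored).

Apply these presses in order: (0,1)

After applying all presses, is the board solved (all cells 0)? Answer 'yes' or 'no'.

After press 1 at (0,1):
1 1 1 0
1 1 0 1
0 0 0 0

Lights still on: 6

Answer: no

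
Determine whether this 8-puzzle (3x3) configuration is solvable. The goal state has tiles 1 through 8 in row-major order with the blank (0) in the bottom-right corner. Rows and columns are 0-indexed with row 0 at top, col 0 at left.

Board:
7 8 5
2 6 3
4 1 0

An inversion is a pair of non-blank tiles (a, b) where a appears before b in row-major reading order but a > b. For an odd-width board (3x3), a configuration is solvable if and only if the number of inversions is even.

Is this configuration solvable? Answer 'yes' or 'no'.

Inversions (pairs i<j in row-major order where tile[i] > tile[j] > 0): 22
22 is even, so the puzzle is solvable.

Answer: yes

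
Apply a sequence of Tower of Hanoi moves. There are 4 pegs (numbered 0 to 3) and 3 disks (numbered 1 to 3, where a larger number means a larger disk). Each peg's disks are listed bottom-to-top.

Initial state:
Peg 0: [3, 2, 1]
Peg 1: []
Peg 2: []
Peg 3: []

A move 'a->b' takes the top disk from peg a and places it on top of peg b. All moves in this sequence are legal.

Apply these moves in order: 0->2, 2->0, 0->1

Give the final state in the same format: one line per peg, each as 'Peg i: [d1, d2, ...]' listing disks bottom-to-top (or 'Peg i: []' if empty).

Answer: Peg 0: [3, 2]
Peg 1: [1]
Peg 2: []
Peg 3: []

Derivation:
After move 1 (0->2):
Peg 0: [3, 2]
Peg 1: []
Peg 2: [1]
Peg 3: []

After move 2 (2->0):
Peg 0: [3, 2, 1]
Peg 1: []
Peg 2: []
Peg 3: []

After move 3 (0->1):
Peg 0: [3, 2]
Peg 1: [1]
Peg 2: []
Peg 3: []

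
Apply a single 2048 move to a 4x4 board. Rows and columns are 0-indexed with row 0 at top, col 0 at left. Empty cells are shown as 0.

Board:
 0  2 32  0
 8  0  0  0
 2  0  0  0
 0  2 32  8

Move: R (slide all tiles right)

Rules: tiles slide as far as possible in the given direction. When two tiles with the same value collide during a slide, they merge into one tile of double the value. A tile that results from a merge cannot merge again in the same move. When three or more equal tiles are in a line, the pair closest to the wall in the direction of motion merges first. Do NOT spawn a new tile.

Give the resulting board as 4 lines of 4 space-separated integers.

Answer:  0  0  2 32
 0  0  0  8
 0  0  0  2
 0  2 32  8

Derivation:
Slide right:
row 0: [0, 2, 32, 0] -> [0, 0, 2, 32]
row 1: [8, 0, 0, 0] -> [0, 0, 0, 8]
row 2: [2, 0, 0, 0] -> [0, 0, 0, 2]
row 3: [0, 2, 32, 8] -> [0, 2, 32, 8]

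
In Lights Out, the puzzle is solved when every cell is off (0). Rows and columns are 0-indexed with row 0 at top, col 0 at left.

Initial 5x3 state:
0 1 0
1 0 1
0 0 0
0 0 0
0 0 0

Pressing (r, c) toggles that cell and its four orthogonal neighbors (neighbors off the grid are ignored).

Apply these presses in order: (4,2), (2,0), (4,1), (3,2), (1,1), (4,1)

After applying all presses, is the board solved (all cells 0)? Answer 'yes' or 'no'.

Answer: no

Derivation:
After press 1 at (4,2):
0 1 0
1 0 1
0 0 0
0 0 1
0 1 1

After press 2 at (2,0):
0 1 0
0 0 1
1 1 0
1 0 1
0 1 1

After press 3 at (4,1):
0 1 0
0 0 1
1 1 0
1 1 1
1 0 0

After press 4 at (3,2):
0 1 0
0 0 1
1 1 1
1 0 0
1 0 1

After press 5 at (1,1):
0 0 0
1 1 0
1 0 1
1 0 0
1 0 1

After press 6 at (4,1):
0 0 0
1 1 0
1 0 1
1 1 0
0 1 0

Lights still on: 7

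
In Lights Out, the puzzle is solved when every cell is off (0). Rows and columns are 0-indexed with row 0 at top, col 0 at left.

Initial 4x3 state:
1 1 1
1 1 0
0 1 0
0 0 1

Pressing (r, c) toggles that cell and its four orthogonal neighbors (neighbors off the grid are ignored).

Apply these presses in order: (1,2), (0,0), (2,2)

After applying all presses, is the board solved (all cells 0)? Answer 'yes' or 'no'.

After press 1 at (1,2):
1 1 0
1 0 1
0 1 1
0 0 1

After press 2 at (0,0):
0 0 0
0 0 1
0 1 1
0 0 1

After press 3 at (2,2):
0 0 0
0 0 0
0 0 0
0 0 0

Lights still on: 0

Answer: yes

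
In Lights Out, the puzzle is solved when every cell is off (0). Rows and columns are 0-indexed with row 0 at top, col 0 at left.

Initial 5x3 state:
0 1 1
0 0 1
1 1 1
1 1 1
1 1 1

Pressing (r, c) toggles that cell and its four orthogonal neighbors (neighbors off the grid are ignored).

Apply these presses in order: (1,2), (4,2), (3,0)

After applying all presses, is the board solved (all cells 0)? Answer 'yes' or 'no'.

Answer: no

Derivation:
After press 1 at (1,2):
0 1 0
0 1 0
1 1 0
1 1 1
1 1 1

After press 2 at (4,2):
0 1 0
0 1 0
1 1 0
1 1 0
1 0 0

After press 3 at (3,0):
0 1 0
0 1 0
0 1 0
0 0 0
0 0 0

Lights still on: 3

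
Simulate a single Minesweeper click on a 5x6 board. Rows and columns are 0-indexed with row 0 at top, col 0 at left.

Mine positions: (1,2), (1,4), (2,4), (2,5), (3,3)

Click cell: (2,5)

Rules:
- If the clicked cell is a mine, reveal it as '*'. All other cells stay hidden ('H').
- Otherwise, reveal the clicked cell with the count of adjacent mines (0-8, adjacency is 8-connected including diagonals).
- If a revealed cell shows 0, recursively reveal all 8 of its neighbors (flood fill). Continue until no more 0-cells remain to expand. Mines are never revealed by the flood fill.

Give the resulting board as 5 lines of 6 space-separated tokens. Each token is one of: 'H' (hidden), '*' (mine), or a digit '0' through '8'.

H H H H H H
H H H H H H
H H H H H *
H H H H H H
H H H H H H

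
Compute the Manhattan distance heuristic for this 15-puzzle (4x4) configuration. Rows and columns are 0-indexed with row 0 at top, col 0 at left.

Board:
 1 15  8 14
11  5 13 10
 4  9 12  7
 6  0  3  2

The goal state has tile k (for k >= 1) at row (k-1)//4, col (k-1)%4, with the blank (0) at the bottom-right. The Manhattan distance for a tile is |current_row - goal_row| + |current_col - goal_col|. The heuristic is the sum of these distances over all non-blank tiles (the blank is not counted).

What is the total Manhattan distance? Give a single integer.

Tile 1: (0,0)->(0,0) = 0
Tile 15: (0,1)->(3,2) = 4
Tile 8: (0,2)->(1,3) = 2
Tile 14: (0,3)->(3,1) = 5
Tile 11: (1,0)->(2,2) = 3
Tile 5: (1,1)->(1,0) = 1
Tile 13: (1,2)->(3,0) = 4
Tile 10: (1,3)->(2,1) = 3
Tile 4: (2,0)->(0,3) = 5
Tile 9: (2,1)->(2,0) = 1
Tile 12: (2,2)->(2,3) = 1
Tile 7: (2,3)->(1,2) = 2
Tile 6: (3,0)->(1,1) = 3
Tile 3: (3,2)->(0,2) = 3
Tile 2: (3,3)->(0,1) = 5
Sum: 0 + 4 + 2 + 5 + 3 + 1 + 4 + 3 + 5 + 1 + 1 + 2 + 3 + 3 + 5 = 42

Answer: 42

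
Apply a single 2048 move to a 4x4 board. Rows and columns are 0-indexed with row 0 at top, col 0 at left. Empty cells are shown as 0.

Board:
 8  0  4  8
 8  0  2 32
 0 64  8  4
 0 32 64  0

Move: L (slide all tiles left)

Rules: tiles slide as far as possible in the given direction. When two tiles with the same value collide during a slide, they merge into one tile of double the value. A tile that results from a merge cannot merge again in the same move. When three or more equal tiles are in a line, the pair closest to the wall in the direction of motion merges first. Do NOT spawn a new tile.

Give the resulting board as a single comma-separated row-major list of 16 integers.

Slide left:
row 0: [8, 0, 4, 8] -> [8, 4, 8, 0]
row 1: [8, 0, 2, 32] -> [8, 2, 32, 0]
row 2: [0, 64, 8, 4] -> [64, 8, 4, 0]
row 3: [0, 32, 64, 0] -> [32, 64, 0, 0]

Answer: 8, 4, 8, 0, 8, 2, 32, 0, 64, 8, 4, 0, 32, 64, 0, 0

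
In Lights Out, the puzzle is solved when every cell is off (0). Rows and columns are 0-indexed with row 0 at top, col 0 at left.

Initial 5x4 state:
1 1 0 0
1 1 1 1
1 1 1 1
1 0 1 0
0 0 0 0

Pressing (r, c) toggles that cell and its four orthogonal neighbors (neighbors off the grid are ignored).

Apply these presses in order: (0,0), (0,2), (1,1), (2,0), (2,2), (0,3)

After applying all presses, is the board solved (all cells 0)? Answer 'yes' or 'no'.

Answer: yes

Derivation:
After press 1 at (0,0):
0 0 0 0
0 1 1 1
1 1 1 1
1 0 1 0
0 0 0 0

After press 2 at (0,2):
0 1 1 1
0 1 0 1
1 1 1 1
1 0 1 0
0 0 0 0

After press 3 at (1,1):
0 0 1 1
1 0 1 1
1 0 1 1
1 0 1 0
0 0 0 0

After press 4 at (2,0):
0 0 1 1
0 0 1 1
0 1 1 1
0 0 1 0
0 0 0 0

After press 5 at (2,2):
0 0 1 1
0 0 0 1
0 0 0 0
0 0 0 0
0 0 0 0

After press 6 at (0,3):
0 0 0 0
0 0 0 0
0 0 0 0
0 0 0 0
0 0 0 0

Lights still on: 0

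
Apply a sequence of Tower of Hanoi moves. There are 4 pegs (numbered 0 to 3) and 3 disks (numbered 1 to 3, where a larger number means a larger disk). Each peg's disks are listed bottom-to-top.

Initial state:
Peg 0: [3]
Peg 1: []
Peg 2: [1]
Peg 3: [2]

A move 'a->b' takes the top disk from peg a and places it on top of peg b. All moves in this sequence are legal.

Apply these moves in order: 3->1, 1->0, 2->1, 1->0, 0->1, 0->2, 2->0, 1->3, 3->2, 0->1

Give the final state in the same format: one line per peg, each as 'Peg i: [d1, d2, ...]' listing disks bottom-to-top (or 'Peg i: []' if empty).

Answer: Peg 0: [3]
Peg 1: [2]
Peg 2: [1]
Peg 3: []

Derivation:
After move 1 (3->1):
Peg 0: [3]
Peg 1: [2]
Peg 2: [1]
Peg 3: []

After move 2 (1->0):
Peg 0: [3, 2]
Peg 1: []
Peg 2: [1]
Peg 3: []

After move 3 (2->1):
Peg 0: [3, 2]
Peg 1: [1]
Peg 2: []
Peg 3: []

After move 4 (1->0):
Peg 0: [3, 2, 1]
Peg 1: []
Peg 2: []
Peg 3: []

After move 5 (0->1):
Peg 0: [3, 2]
Peg 1: [1]
Peg 2: []
Peg 3: []

After move 6 (0->2):
Peg 0: [3]
Peg 1: [1]
Peg 2: [2]
Peg 3: []

After move 7 (2->0):
Peg 0: [3, 2]
Peg 1: [1]
Peg 2: []
Peg 3: []

After move 8 (1->3):
Peg 0: [3, 2]
Peg 1: []
Peg 2: []
Peg 3: [1]

After move 9 (3->2):
Peg 0: [3, 2]
Peg 1: []
Peg 2: [1]
Peg 3: []

After move 10 (0->1):
Peg 0: [3]
Peg 1: [2]
Peg 2: [1]
Peg 3: []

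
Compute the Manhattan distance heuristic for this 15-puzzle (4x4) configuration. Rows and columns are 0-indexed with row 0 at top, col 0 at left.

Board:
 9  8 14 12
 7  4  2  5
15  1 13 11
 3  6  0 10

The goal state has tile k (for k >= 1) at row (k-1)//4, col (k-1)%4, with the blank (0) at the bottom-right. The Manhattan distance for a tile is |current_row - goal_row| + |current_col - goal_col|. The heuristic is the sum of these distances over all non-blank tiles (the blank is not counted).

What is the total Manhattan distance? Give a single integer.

Answer: 41

Derivation:
Tile 9: at (0,0), goal (2,0), distance |0-2|+|0-0| = 2
Tile 8: at (0,1), goal (1,3), distance |0-1|+|1-3| = 3
Tile 14: at (0,2), goal (3,1), distance |0-3|+|2-1| = 4
Tile 12: at (0,3), goal (2,3), distance |0-2|+|3-3| = 2
Tile 7: at (1,0), goal (1,2), distance |1-1|+|0-2| = 2
Tile 4: at (1,1), goal (0,3), distance |1-0|+|1-3| = 3
Tile 2: at (1,2), goal (0,1), distance |1-0|+|2-1| = 2
Tile 5: at (1,3), goal (1,0), distance |1-1|+|3-0| = 3
Tile 15: at (2,0), goal (3,2), distance |2-3|+|0-2| = 3
Tile 1: at (2,1), goal (0,0), distance |2-0|+|1-0| = 3
Tile 13: at (2,2), goal (3,0), distance |2-3|+|2-0| = 3
Tile 11: at (2,3), goal (2,2), distance |2-2|+|3-2| = 1
Tile 3: at (3,0), goal (0,2), distance |3-0|+|0-2| = 5
Tile 6: at (3,1), goal (1,1), distance |3-1|+|1-1| = 2
Tile 10: at (3,3), goal (2,1), distance |3-2|+|3-1| = 3
Sum: 2 + 3 + 4 + 2 + 2 + 3 + 2 + 3 + 3 + 3 + 3 + 1 + 5 + 2 + 3 = 41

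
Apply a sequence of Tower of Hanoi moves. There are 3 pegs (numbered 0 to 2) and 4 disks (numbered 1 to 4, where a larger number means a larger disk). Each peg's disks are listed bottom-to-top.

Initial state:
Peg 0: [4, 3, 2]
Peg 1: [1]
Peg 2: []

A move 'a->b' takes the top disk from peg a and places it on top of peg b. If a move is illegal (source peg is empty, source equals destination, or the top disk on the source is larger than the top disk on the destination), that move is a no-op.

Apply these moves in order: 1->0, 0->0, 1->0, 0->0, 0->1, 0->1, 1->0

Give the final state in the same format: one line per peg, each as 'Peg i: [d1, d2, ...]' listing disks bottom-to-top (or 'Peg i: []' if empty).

After move 1 (1->0):
Peg 0: [4, 3, 2, 1]
Peg 1: []
Peg 2: []

After move 2 (0->0):
Peg 0: [4, 3, 2, 1]
Peg 1: []
Peg 2: []

After move 3 (1->0):
Peg 0: [4, 3, 2, 1]
Peg 1: []
Peg 2: []

After move 4 (0->0):
Peg 0: [4, 3, 2, 1]
Peg 1: []
Peg 2: []

After move 5 (0->1):
Peg 0: [4, 3, 2]
Peg 1: [1]
Peg 2: []

After move 6 (0->1):
Peg 0: [4, 3, 2]
Peg 1: [1]
Peg 2: []

After move 7 (1->0):
Peg 0: [4, 3, 2, 1]
Peg 1: []
Peg 2: []

Answer: Peg 0: [4, 3, 2, 1]
Peg 1: []
Peg 2: []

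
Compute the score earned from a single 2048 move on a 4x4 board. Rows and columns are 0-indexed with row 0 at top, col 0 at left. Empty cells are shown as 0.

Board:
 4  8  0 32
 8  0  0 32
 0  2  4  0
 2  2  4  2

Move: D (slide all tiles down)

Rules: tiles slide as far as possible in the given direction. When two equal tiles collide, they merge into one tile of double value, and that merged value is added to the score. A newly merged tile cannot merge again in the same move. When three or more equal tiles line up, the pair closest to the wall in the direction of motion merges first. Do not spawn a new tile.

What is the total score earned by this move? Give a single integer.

Answer: 76

Derivation:
Slide down:
col 0: [4, 8, 0, 2] -> [0, 4, 8, 2]  score +0 (running 0)
col 1: [8, 0, 2, 2] -> [0, 0, 8, 4]  score +4 (running 4)
col 2: [0, 0, 4, 4] -> [0, 0, 0, 8]  score +8 (running 12)
col 3: [32, 32, 0, 2] -> [0, 0, 64, 2]  score +64 (running 76)
Board after move:
 0  0  0  0
 4  0  0  0
 8  8  0 64
 2  4  8  2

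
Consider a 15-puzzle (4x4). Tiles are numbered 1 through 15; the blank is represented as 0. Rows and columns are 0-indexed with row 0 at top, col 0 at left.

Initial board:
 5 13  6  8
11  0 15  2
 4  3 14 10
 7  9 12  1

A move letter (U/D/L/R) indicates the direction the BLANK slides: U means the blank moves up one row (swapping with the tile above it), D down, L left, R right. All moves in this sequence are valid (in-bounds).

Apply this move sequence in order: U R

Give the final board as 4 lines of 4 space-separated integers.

After move 1 (U):
 5  0  6  8
11 13 15  2
 4  3 14 10
 7  9 12  1

After move 2 (R):
 5  6  0  8
11 13 15  2
 4  3 14 10
 7  9 12  1

Answer:  5  6  0  8
11 13 15  2
 4  3 14 10
 7  9 12  1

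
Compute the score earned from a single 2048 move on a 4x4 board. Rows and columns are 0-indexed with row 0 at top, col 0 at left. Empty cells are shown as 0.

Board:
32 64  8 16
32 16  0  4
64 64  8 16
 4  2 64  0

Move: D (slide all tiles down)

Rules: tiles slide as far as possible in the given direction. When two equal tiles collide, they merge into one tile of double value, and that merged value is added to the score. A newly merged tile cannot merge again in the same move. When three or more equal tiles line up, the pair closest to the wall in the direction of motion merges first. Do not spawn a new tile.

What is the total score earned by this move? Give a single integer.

Answer: 80

Derivation:
Slide down:
col 0: [32, 32, 64, 4] -> [0, 64, 64, 4]  score +64 (running 64)
col 1: [64, 16, 64, 2] -> [64, 16, 64, 2]  score +0 (running 64)
col 2: [8, 0, 8, 64] -> [0, 0, 16, 64]  score +16 (running 80)
col 3: [16, 4, 16, 0] -> [0, 16, 4, 16]  score +0 (running 80)
Board after move:
 0 64  0  0
64 16  0 16
64 64 16  4
 4  2 64 16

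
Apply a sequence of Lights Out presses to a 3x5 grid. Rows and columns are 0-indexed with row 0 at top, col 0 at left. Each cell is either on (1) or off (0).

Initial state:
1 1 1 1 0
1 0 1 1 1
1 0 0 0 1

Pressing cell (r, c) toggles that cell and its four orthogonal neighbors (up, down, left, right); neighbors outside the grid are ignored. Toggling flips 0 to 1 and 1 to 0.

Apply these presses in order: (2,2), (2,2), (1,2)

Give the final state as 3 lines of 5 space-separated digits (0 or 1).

Answer: 1 1 0 1 0
1 1 0 0 1
1 0 1 0 1

Derivation:
After press 1 at (2,2):
1 1 1 1 0
1 0 0 1 1
1 1 1 1 1

After press 2 at (2,2):
1 1 1 1 0
1 0 1 1 1
1 0 0 0 1

After press 3 at (1,2):
1 1 0 1 0
1 1 0 0 1
1 0 1 0 1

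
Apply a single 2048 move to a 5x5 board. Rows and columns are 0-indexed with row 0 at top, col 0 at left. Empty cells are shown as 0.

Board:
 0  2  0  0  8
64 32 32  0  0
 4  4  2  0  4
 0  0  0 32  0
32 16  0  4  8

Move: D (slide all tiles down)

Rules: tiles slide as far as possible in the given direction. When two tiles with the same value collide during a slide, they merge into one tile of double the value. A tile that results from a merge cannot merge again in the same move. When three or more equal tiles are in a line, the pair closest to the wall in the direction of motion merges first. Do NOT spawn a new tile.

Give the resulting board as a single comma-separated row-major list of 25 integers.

Answer: 0, 0, 0, 0, 0, 0, 2, 0, 0, 0, 64, 32, 0, 0, 8, 4, 4, 32, 32, 4, 32, 16, 2, 4, 8

Derivation:
Slide down:
col 0: [0, 64, 4, 0, 32] -> [0, 0, 64, 4, 32]
col 1: [2, 32, 4, 0, 16] -> [0, 2, 32, 4, 16]
col 2: [0, 32, 2, 0, 0] -> [0, 0, 0, 32, 2]
col 3: [0, 0, 0, 32, 4] -> [0, 0, 0, 32, 4]
col 4: [8, 0, 4, 0, 8] -> [0, 0, 8, 4, 8]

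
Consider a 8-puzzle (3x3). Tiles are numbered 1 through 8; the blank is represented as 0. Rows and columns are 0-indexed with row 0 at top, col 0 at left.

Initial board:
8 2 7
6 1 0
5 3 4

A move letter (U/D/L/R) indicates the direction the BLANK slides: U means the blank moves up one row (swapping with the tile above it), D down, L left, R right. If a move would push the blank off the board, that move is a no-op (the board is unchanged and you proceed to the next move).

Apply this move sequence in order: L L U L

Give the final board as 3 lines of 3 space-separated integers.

Answer: 0 2 7
8 6 1
5 3 4

Derivation:
After move 1 (L):
8 2 7
6 0 1
5 3 4

After move 2 (L):
8 2 7
0 6 1
5 3 4

After move 3 (U):
0 2 7
8 6 1
5 3 4

After move 4 (L):
0 2 7
8 6 1
5 3 4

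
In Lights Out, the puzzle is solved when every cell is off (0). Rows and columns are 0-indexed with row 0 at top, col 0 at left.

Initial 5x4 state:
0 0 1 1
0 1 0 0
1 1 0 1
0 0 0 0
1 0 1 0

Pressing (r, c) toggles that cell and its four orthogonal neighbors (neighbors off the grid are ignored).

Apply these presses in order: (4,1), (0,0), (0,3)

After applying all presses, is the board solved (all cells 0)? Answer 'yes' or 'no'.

Answer: no

Derivation:
After press 1 at (4,1):
0 0 1 1
0 1 0 0
1 1 0 1
0 1 0 0
0 1 0 0

After press 2 at (0,0):
1 1 1 1
1 1 0 0
1 1 0 1
0 1 0 0
0 1 0 0

After press 3 at (0,3):
1 1 0 0
1 1 0 1
1 1 0 1
0 1 0 0
0 1 0 0

Lights still on: 10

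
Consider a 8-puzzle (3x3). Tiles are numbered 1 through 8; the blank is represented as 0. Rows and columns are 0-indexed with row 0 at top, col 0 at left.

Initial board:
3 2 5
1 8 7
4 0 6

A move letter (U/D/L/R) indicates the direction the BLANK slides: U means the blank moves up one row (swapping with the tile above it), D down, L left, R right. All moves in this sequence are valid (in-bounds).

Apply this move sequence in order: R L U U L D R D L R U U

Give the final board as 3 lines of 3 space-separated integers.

After move 1 (R):
3 2 5
1 8 7
4 6 0

After move 2 (L):
3 2 5
1 8 7
4 0 6

After move 3 (U):
3 2 5
1 0 7
4 8 6

After move 4 (U):
3 0 5
1 2 7
4 8 6

After move 5 (L):
0 3 5
1 2 7
4 8 6

After move 6 (D):
1 3 5
0 2 7
4 8 6

After move 7 (R):
1 3 5
2 0 7
4 8 6

After move 8 (D):
1 3 5
2 8 7
4 0 6

After move 9 (L):
1 3 5
2 8 7
0 4 6

After move 10 (R):
1 3 5
2 8 7
4 0 6

After move 11 (U):
1 3 5
2 0 7
4 8 6

After move 12 (U):
1 0 5
2 3 7
4 8 6

Answer: 1 0 5
2 3 7
4 8 6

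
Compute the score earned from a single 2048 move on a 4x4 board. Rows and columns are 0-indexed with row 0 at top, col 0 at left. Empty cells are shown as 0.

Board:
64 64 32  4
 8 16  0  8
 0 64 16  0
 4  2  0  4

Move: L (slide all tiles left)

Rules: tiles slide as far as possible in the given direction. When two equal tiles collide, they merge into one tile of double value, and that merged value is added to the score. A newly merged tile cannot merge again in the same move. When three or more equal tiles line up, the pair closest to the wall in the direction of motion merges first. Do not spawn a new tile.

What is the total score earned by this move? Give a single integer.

Answer: 128

Derivation:
Slide left:
row 0: [64, 64, 32, 4] -> [128, 32, 4, 0]  score +128 (running 128)
row 1: [8, 16, 0, 8] -> [8, 16, 8, 0]  score +0 (running 128)
row 2: [0, 64, 16, 0] -> [64, 16, 0, 0]  score +0 (running 128)
row 3: [4, 2, 0, 4] -> [4, 2, 4, 0]  score +0 (running 128)
Board after move:
128  32   4   0
  8  16   8   0
 64  16   0   0
  4   2   4   0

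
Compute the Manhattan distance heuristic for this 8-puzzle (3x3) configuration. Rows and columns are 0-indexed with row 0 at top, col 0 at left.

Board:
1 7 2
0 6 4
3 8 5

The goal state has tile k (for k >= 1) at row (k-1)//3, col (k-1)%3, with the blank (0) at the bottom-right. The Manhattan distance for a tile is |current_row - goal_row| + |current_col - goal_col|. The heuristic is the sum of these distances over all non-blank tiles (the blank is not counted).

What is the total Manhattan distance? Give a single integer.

Answer: 13

Derivation:
Tile 1: at (0,0), goal (0,0), distance |0-0|+|0-0| = 0
Tile 7: at (0,1), goal (2,0), distance |0-2|+|1-0| = 3
Tile 2: at (0,2), goal (0,1), distance |0-0|+|2-1| = 1
Tile 6: at (1,1), goal (1,2), distance |1-1|+|1-2| = 1
Tile 4: at (1,2), goal (1,0), distance |1-1|+|2-0| = 2
Tile 3: at (2,0), goal (0,2), distance |2-0|+|0-2| = 4
Tile 8: at (2,1), goal (2,1), distance |2-2|+|1-1| = 0
Tile 5: at (2,2), goal (1,1), distance |2-1|+|2-1| = 2
Sum: 0 + 3 + 1 + 1 + 2 + 4 + 0 + 2 = 13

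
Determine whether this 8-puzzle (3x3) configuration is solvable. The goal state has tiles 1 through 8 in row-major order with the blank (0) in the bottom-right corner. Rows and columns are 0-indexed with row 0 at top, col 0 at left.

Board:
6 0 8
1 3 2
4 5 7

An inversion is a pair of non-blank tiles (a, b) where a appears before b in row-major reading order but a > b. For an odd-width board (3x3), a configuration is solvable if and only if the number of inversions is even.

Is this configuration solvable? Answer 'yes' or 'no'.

Answer: yes

Derivation:
Inversions (pairs i<j in row-major order where tile[i] > tile[j] > 0): 12
12 is even, so the puzzle is solvable.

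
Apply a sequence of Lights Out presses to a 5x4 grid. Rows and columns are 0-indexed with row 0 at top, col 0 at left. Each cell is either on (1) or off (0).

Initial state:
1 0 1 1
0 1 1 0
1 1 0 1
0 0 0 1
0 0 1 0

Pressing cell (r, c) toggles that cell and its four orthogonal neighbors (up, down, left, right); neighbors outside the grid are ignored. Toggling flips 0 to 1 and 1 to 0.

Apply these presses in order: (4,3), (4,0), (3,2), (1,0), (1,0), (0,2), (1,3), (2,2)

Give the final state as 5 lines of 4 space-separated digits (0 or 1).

After press 1 at (4,3):
1 0 1 1
0 1 1 0
1 1 0 1
0 0 0 0
0 0 0 1

After press 2 at (4,0):
1 0 1 1
0 1 1 0
1 1 0 1
1 0 0 0
1 1 0 1

After press 3 at (3,2):
1 0 1 1
0 1 1 0
1 1 1 1
1 1 1 1
1 1 1 1

After press 4 at (1,0):
0 0 1 1
1 0 1 0
0 1 1 1
1 1 1 1
1 1 1 1

After press 5 at (1,0):
1 0 1 1
0 1 1 0
1 1 1 1
1 1 1 1
1 1 1 1

After press 6 at (0,2):
1 1 0 0
0 1 0 0
1 1 1 1
1 1 1 1
1 1 1 1

After press 7 at (1,3):
1 1 0 1
0 1 1 1
1 1 1 0
1 1 1 1
1 1 1 1

After press 8 at (2,2):
1 1 0 1
0 1 0 1
1 0 0 1
1 1 0 1
1 1 1 1

Answer: 1 1 0 1
0 1 0 1
1 0 0 1
1 1 0 1
1 1 1 1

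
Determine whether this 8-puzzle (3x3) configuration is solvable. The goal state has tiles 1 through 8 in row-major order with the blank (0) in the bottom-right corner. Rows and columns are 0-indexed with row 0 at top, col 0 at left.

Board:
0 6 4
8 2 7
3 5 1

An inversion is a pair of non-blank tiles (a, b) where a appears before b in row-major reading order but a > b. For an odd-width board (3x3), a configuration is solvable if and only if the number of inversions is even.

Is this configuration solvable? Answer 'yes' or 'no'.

Answer: no

Derivation:
Inversions (pairs i<j in row-major order where tile[i] > tile[j] > 0): 19
19 is odd, so the puzzle is not solvable.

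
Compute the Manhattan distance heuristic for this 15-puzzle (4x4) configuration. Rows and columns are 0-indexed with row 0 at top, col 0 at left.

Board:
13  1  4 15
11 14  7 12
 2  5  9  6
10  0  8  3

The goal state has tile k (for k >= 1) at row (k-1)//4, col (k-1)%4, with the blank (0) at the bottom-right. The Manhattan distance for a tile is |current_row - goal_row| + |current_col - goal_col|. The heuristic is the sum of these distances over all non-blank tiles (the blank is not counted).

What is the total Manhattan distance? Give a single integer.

Tile 13: (0,0)->(3,0) = 3
Tile 1: (0,1)->(0,0) = 1
Tile 4: (0,2)->(0,3) = 1
Tile 15: (0,3)->(3,2) = 4
Tile 11: (1,0)->(2,2) = 3
Tile 14: (1,1)->(3,1) = 2
Tile 7: (1,2)->(1,2) = 0
Tile 12: (1,3)->(2,3) = 1
Tile 2: (2,0)->(0,1) = 3
Tile 5: (2,1)->(1,0) = 2
Tile 9: (2,2)->(2,0) = 2
Tile 6: (2,3)->(1,1) = 3
Tile 10: (3,0)->(2,1) = 2
Tile 8: (3,2)->(1,3) = 3
Tile 3: (3,3)->(0,2) = 4
Sum: 3 + 1 + 1 + 4 + 3 + 2 + 0 + 1 + 3 + 2 + 2 + 3 + 2 + 3 + 4 = 34

Answer: 34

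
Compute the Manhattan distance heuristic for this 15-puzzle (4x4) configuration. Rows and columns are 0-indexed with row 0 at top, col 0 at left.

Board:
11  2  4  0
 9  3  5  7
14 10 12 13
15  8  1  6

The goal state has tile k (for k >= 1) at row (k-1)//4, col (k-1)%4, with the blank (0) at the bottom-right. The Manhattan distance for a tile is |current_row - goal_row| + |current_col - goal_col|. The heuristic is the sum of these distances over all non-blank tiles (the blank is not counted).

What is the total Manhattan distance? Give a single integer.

Tile 11: (0,0)->(2,2) = 4
Tile 2: (0,1)->(0,1) = 0
Tile 4: (0,2)->(0,3) = 1
Tile 9: (1,0)->(2,0) = 1
Tile 3: (1,1)->(0,2) = 2
Tile 5: (1,2)->(1,0) = 2
Tile 7: (1,3)->(1,2) = 1
Tile 14: (2,0)->(3,1) = 2
Tile 10: (2,1)->(2,1) = 0
Tile 12: (2,2)->(2,3) = 1
Tile 13: (2,3)->(3,0) = 4
Tile 15: (3,0)->(3,2) = 2
Tile 8: (3,1)->(1,3) = 4
Tile 1: (3,2)->(0,0) = 5
Tile 6: (3,3)->(1,1) = 4
Sum: 4 + 0 + 1 + 1 + 2 + 2 + 1 + 2 + 0 + 1 + 4 + 2 + 4 + 5 + 4 = 33

Answer: 33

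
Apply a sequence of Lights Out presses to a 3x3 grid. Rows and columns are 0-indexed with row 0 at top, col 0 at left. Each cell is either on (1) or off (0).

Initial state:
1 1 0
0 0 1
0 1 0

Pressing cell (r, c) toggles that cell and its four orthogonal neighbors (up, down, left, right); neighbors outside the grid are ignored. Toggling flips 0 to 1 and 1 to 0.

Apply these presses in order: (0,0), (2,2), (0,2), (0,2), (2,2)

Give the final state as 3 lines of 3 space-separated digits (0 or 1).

After press 1 at (0,0):
0 0 0
1 0 1
0 1 0

After press 2 at (2,2):
0 0 0
1 0 0
0 0 1

After press 3 at (0,2):
0 1 1
1 0 1
0 0 1

After press 4 at (0,2):
0 0 0
1 0 0
0 0 1

After press 5 at (2,2):
0 0 0
1 0 1
0 1 0

Answer: 0 0 0
1 0 1
0 1 0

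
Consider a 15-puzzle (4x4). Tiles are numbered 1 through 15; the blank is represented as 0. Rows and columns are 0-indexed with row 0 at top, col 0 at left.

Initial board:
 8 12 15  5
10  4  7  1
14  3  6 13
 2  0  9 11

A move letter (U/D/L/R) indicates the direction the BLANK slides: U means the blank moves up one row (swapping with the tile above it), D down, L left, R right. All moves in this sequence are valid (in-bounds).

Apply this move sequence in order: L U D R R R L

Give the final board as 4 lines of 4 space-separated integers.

Answer:  8 12 15  5
10  4  7  1
14  3  6 13
 2  9  0 11

Derivation:
After move 1 (L):
 8 12 15  5
10  4  7  1
14  3  6 13
 0  2  9 11

After move 2 (U):
 8 12 15  5
10  4  7  1
 0  3  6 13
14  2  9 11

After move 3 (D):
 8 12 15  5
10  4  7  1
14  3  6 13
 0  2  9 11

After move 4 (R):
 8 12 15  5
10  4  7  1
14  3  6 13
 2  0  9 11

After move 5 (R):
 8 12 15  5
10  4  7  1
14  3  6 13
 2  9  0 11

After move 6 (R):
 8 12 15  5
10  4  7  1
14  3  6 13
 2  9 11  0

After move 7 (L):
 8 12 15  5
10  4  7  1
14  3  6 13
 2  9  0 11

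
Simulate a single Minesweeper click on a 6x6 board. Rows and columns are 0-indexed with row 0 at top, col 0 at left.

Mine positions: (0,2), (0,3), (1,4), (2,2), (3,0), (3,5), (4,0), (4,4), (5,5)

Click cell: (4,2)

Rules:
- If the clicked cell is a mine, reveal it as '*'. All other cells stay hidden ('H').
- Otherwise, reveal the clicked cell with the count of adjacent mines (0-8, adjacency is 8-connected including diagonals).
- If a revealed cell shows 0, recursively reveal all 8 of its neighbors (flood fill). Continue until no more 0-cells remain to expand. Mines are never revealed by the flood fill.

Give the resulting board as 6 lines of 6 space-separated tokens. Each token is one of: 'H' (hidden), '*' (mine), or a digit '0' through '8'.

H H H H H H
H H H H H H
H H H H H H
H 3 1 2 H H
H 2 0 1 H H
H 1 0 1 H H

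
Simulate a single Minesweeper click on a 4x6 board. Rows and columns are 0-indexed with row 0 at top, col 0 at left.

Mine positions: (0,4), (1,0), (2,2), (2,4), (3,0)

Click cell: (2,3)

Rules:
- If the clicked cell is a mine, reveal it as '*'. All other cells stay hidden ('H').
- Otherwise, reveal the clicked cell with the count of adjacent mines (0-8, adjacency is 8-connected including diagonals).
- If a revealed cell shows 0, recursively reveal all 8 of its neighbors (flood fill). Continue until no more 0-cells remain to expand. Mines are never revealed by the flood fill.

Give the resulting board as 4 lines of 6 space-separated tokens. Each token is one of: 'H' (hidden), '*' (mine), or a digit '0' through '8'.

H H H H H H
H H H H H H
H H H 2 H H
H H H H H H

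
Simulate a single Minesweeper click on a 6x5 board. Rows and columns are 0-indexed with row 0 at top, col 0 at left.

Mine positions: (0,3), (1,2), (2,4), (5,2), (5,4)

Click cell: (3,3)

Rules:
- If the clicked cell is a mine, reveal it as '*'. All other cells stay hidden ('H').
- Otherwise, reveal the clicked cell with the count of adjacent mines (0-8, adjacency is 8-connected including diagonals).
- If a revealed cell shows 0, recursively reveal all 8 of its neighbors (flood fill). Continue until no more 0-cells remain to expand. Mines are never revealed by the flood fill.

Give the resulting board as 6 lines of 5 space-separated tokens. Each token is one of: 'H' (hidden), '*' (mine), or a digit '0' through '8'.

H H H H H
H H H H H
H H H H H
H H H 1 H
H H H H H
H H H H H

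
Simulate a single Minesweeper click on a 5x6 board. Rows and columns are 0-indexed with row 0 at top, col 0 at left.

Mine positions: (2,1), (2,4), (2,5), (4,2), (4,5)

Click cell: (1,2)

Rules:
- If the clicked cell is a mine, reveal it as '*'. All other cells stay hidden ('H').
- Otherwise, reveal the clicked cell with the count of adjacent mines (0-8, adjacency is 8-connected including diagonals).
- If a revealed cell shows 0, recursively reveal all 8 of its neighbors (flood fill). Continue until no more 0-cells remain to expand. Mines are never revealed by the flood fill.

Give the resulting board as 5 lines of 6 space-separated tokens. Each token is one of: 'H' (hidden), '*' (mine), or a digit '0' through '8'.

H H H H H H
H H 1 H H H
H H H H H H
H H H H H H
H H H H H H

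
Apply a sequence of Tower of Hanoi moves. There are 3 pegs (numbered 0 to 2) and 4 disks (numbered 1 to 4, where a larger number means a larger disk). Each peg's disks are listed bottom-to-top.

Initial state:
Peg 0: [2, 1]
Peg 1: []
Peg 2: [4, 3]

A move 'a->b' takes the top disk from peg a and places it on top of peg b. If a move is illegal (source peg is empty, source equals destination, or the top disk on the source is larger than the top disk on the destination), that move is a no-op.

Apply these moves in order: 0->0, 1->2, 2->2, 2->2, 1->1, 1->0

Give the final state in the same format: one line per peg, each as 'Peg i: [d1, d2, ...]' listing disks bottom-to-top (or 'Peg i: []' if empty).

After move 1 (0->0):
Peg 0: [2, 1]
Peg 1: []
Peg 2: [4, 3]

After move 2 (1->2):
Peg 0: [2, 1]
Peg 1: []
Peg 2: [4, 3]

After move 3 (2->2):
Peg 0: [2, 1]
Peg 1: []
Peg 2: [4, 3]

After move 4 (2->2):
Peg 0: [2, 1]
Peg 1: []
Peg 2: [4, 3]

After move 5 (1->1):
Peg 0: [2, 1]
Peg 1: []
Peg 2: [4, 3]

After move 6 (1->0):
Peg 0: [2, 1]
Peg 1: []
Peg 2: [4, 3]

Answer: Peg 0: [2, 1]
Peg 1: []
Peg 2: [4, 3]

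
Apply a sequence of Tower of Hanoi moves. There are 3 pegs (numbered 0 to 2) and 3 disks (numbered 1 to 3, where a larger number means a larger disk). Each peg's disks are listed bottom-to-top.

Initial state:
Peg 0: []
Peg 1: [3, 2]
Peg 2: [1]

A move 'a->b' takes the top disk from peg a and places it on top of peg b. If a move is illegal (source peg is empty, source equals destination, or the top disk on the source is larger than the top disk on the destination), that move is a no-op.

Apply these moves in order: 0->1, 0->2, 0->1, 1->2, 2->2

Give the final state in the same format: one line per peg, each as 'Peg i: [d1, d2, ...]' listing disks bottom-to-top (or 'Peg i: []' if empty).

After move 1 (0->1):
Peg 0: []
Peg 1: [3, 2]
Peg 2: [1]

After move 2 (0->2):
Peg 0: []
Peg 1: [3, 2]
Peg 2: [1]

After move 3 (0->1):
Peg 0: []
Peg 1: [3, 2]
Peg 2: [1]

After move 4 (1->2):
Peg 0: []
Peg 1: [3, 2]
Peg 2: [1]

After move 5 (2->2):
Peg 0: []
Peg 1: [3, 2]
Peg 2: [1]

Answer: Peg 0: []
Peg 1: [3, 2]
Peg 2: [1]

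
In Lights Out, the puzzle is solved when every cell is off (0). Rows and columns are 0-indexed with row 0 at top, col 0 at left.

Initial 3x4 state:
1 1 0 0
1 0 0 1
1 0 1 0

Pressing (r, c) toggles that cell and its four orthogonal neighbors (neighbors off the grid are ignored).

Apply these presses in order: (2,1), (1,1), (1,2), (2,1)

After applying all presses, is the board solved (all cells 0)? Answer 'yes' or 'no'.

Answer: no

Derivation:
After press 1 at (2,1):
1 1 0 0
1 1 0 1
0 1 0 0

After press 2 at (1,1):
1 0 0 0
0 0 1 1
0 0 0 0

After press 3 at (1,2):
1 0 1 0
0 1 0 0
0 0 1 0

After press 4 at (2,1):
1 0 1 0
0 0 0 0
1 1 0 0

Lights still on: 4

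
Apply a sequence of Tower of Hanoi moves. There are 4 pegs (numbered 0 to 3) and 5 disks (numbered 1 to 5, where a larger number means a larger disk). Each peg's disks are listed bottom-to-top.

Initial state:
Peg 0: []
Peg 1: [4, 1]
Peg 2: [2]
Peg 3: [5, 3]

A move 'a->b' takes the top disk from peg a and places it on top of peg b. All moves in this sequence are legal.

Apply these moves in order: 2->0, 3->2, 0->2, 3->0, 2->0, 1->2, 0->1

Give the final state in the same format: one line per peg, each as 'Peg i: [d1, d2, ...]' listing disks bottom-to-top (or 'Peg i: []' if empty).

After move 1 (2->0):
Peg 0: [2]
Peg 1: [4, 1]
Peg 2: []
Peg 3: [5, 3]

After move 2 (3->2):
Peg 0: [2]
Peg 1: [4, 1]
Peg 2: [3]
Peg 3: [5]

After move 3 (0->2):
Peg 0: []
Peg 1: [4, 1]
Peg 2: [3, 2]
Peg 3: [5]

After move 4 (3->0):
Peg 0: [5]
Peg 1: [4, 1]
Peg 2: [3, 2]
Peg 3: []

After move 5 (2->0):
Peg 0: [5, 2]
Peg 1: [4, 1]
Peg 2: [3]
Peg 3: []

After move 6 (1->2):
Peg 0: [5, 2]
Peg 1: [4]
Peg 2: [3, 1]
Peg 3: []

After move 7 (0->1):
Peg 0: [5]
Peg 1: [4, 2]
Peg 2: [3, 1]
Peg 3: []

Answer: Peg 0: [5]
Peg 1: [4, 2]
Peg 2: [3, 1]
Peg 3: []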